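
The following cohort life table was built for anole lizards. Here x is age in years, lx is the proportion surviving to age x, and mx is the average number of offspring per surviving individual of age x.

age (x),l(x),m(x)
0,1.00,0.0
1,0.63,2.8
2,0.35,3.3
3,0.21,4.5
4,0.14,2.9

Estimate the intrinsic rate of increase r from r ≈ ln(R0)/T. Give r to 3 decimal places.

R0 = Σ lx·mx = 0 + 1.764 + 1.155 + 0.945 + 0.406 = 4.27
Σ x·lx·mx = 8.533; T = 8.533/4.27 = 1.99836…
r ≈ ln(R0)/T = ln(4.27)/1.99836… = 0.7264… → 0.726

0.726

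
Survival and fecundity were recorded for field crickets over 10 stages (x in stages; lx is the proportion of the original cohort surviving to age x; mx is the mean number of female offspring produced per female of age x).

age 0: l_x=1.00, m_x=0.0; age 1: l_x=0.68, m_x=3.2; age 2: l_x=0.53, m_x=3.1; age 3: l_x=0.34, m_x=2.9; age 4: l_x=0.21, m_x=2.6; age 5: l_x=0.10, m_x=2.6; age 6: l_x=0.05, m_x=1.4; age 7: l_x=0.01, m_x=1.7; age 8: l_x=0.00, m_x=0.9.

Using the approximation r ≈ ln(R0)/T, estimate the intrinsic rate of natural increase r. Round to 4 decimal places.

R0 = Σ lx·mx = 0 + 2.176 + 1.643 + 0.986 + 0.546 + 0.26 + 0.07 + 0.017 + 0 = 5.698
Σ x·lx·mx = 12.443; T = 12.443/5.698 = 2.18375…
r ≈ ln(R0)/T = ln(5.698)/2.18375… = 0.796848… → 0.7968

0.7968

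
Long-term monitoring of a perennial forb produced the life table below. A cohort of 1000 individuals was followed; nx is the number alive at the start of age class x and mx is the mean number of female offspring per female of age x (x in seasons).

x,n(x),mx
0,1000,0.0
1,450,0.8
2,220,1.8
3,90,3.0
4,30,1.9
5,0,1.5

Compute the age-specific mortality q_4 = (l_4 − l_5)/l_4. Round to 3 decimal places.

1.000

lx = nx/n0 = nx/1000: 1, 0.45, 0.22, 0.09, 0.03, 0
q_4 = (l_4 − l_5) / l_4 = (0.03 − 0) / 0.03
     = 0.03 / 0.03 = 1 → 1.000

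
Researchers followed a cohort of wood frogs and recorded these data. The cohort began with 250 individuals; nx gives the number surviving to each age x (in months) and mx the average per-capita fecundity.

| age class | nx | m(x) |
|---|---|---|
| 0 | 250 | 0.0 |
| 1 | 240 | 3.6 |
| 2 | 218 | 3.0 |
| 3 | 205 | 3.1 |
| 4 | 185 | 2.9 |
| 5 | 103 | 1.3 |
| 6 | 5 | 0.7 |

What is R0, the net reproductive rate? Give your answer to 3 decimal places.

11.310

lx = nx/n0 = nx/250: 1, 0.96, 0.872, 0.82, 0.74, 0.412, 0.02
lx·mx by age: 0, 3.456, 2.616, 2.542, 2.146, 0.5356, 0.014
R0 = Σ lx·mx = 11.3096 → 11.310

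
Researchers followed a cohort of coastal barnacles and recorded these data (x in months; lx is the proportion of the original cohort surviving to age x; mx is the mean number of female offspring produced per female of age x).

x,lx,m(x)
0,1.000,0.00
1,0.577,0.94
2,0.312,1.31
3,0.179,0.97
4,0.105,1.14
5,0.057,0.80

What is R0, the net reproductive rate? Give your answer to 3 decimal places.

lx·mx by age: 0, 0.54238, 0.40872, 0.17363, 0.1197, 0.0456
R0 = Σ lx·mx = 1.29003 → 1.290

1.290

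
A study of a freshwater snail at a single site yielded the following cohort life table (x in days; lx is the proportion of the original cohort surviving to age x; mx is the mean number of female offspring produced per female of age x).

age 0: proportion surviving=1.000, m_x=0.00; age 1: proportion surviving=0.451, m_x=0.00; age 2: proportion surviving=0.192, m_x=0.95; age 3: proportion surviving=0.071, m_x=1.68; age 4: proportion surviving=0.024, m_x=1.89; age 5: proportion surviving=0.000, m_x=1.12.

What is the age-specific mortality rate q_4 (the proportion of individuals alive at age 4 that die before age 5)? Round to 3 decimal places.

1.000

q_4 = (l_4 − l_5) / l_4 = (0.024 − 0) / 0.024
     = 0.024 / 0.024 = 1 → 1.000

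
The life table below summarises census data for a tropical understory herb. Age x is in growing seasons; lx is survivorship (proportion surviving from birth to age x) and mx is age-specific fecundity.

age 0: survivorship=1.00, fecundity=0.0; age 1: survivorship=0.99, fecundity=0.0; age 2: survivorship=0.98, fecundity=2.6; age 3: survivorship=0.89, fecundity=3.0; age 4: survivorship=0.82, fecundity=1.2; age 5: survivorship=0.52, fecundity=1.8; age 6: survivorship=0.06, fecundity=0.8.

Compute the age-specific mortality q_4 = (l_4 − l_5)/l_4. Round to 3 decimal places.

q_4 = (l_4 − l_5) / l_4 = (0.82 − 0.52) / 0.82
     = 0.3 / 0.82 = 0.365854… → 0.366

0.366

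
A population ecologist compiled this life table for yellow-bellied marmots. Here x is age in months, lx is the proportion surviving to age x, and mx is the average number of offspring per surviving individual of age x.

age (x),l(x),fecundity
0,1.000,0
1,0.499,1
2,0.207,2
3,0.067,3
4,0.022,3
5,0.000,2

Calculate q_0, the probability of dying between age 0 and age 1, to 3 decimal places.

0.501

q_0 = (l_0 − l_1) / l_0 = (1 − 0.499) / 1
     = 0.501 / 1 = 0.501 → 0.501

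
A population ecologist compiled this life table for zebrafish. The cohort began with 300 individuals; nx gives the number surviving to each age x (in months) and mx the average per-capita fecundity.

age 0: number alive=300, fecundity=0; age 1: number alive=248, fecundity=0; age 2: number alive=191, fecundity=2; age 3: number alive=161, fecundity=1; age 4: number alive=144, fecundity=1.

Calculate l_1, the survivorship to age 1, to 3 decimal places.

l_1 = n_1/n_0 = 248/300 = 0.826667… → 0.827

0.827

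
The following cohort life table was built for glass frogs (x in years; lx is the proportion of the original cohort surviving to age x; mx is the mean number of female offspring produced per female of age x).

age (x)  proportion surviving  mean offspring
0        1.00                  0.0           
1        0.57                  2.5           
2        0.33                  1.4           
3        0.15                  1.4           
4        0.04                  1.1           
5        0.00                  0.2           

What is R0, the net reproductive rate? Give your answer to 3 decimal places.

2.141

lx·mx by age: 0, 1.425, 0.462, 0.21, 0.044, 0
R0 = Σ lx·mx = 2.141 → 2.141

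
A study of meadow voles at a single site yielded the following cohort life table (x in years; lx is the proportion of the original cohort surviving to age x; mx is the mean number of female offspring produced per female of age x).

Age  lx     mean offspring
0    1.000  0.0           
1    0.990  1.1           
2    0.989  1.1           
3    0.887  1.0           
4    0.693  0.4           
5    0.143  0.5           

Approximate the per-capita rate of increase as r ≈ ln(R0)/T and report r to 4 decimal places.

0.5667

R0 = Σ lx·mx = 0 + 1.089 + 1.0879 + 0.887 + 0.2772 + 0.0715 = 3.4126
Σ x·lx·mx = 7.3921; T = 7.3921/3.4126 = 2.16612…
r ≈ ln(R0)/T = ln(3.4126)/2.16612… = 0.56667… → 0.5667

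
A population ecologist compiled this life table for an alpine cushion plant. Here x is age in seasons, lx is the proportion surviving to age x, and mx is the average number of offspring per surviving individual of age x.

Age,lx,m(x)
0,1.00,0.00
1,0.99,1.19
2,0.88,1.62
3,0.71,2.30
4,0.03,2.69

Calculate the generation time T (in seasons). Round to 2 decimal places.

lx·mx: 0, 1.1781, 1.4256, 1.633, 0.0807 → R0 = 4.3174
x·lx·mx: 0, 1.1781, 2.8512, 4.899, 0.3228 → Σ = 9.2511
T = 9.2511 / 4.3174 = 2.142748… → 2.14

2.14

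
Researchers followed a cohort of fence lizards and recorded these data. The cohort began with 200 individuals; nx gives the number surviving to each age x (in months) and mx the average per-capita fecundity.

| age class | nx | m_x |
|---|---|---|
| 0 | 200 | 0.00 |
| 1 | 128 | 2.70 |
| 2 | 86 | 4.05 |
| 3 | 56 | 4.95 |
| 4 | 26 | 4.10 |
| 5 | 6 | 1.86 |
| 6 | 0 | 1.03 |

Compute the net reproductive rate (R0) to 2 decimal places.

5.44

lx = nx/n0 = nx/200: 1, 0.64, 0.43, 0.28, 0.13, 0.03, 0
lx·mx by age: 0, 1.728, 1.7415, 1.386, 0.533, 0.0558, 0
R0 = Σ lx·mx = 5.4443 → 5.44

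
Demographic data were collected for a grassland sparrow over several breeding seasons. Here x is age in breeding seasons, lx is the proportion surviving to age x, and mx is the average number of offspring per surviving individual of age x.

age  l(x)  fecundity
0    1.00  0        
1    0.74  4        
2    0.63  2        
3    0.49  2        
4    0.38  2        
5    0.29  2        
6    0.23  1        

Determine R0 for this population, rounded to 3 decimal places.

6.770

lx·mx by age: 0, 2.96, 1.26, 0.98, 0.76, 0.58, 0.23
R0 = Σ lx·mx = 6.77 → 6.770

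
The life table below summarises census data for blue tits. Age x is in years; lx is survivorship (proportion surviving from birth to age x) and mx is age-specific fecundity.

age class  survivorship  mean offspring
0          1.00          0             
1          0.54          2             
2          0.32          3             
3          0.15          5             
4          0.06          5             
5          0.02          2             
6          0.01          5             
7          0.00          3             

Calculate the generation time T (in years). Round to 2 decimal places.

2.19

lx·mx: 0, 1.08, 0.96, 0.75, 0.3, 0.04, 0.05, 0 → R0 = 3.18
x·lx·mx: 0, 1.08, 1.92, 2.25, 1.2, 0.2, 0.3, 0 → Σ = 6.95
T = 6.95 / 3.18 = 2.185535… → 2.19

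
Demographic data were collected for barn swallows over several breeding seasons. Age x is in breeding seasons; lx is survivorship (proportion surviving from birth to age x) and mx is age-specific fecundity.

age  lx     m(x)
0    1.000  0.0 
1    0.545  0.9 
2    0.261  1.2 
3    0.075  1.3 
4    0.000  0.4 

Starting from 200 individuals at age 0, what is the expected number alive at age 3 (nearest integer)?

15

Expected survivors = N0 · l_3 = 200 × 0.075 = 15 → 15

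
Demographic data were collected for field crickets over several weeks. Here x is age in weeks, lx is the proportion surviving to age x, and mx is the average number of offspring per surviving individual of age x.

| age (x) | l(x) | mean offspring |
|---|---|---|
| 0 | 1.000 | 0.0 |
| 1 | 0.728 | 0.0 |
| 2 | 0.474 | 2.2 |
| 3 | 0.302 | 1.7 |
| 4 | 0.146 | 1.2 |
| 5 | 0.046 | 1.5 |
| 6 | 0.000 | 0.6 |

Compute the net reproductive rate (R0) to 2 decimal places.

1.80

lx·mx by age: 0, 0, 1.0428, 0.5134, 0.1752, 0.069, 0
R0 = Σ lx·mx = 1.8004 → 1.80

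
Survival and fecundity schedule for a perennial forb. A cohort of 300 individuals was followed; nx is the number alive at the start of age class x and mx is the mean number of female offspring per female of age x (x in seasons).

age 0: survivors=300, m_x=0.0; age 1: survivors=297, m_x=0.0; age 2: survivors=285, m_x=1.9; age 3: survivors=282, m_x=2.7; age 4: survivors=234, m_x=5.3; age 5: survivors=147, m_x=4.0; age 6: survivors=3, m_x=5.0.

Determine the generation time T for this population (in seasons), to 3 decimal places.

lx = nx/n0 = nx/300: 1, 0.99, 0.95, 0.94, 0.78, 0.49, 0.01
lx·mx: 0, 0, 1.805, 2.538, 4.134, 1.96, 0.05 → R0 = 10.487
x·lx·mx: 0, 0, 3.61, 7.614, 16.536, 9.8, 0.3 → Σ = 37.86
T = 37.86 / 10.487 = 3.610184… → 3.610

3.610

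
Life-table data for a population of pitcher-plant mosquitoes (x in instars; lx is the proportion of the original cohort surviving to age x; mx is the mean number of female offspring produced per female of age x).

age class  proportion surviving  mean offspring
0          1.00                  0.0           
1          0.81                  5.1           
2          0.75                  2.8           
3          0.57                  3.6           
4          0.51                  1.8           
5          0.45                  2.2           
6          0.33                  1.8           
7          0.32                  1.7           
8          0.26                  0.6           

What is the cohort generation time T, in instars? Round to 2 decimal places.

lx·mx: 0, 4.131, 2.1, 2.052, 0.918, 0.99, 0.594, 0.544, 0.156 → R0 = 11.485
x·lx·mx: 0, 4.131, 4.2, 6.156, 3.672, 4.95, 3.564, 3.808, 1.248 → Σ = 31.729
T = 31.729 / 11.485 = 2.762647… → 2.76

2.76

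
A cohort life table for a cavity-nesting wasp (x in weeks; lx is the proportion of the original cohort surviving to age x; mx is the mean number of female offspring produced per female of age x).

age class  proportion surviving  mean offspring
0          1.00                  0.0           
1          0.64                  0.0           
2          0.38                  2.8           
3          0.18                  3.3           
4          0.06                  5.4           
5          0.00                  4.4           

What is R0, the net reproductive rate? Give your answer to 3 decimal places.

lx·mx by age: 0, 0, 1.064, 0.594, 0.324, 0
R0 = Σ lx·mx = 1.982 → 1.982

1.982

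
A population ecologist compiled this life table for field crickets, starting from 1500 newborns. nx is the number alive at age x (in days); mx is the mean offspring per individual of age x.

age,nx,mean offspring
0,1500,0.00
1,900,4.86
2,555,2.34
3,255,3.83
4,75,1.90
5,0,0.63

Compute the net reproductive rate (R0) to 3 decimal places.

4.528

lx = nx/n0 = nx/1500: 1, 0.6, 0.37, 0.17, 0.05, 0
lx·mx by age: 0, 2.916, 0.8658, 0.6511, 0.095, 0
R0 = Σ lx·mx = 4.5279 → 4.528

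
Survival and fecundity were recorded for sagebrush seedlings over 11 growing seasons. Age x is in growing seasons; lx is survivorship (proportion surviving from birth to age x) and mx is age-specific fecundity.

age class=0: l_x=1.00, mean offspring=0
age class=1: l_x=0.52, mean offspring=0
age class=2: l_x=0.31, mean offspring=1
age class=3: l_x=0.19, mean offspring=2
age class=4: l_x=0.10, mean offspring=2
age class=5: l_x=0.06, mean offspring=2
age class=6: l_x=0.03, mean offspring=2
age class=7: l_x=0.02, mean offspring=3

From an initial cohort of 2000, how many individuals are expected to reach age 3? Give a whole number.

380

Expected survivors = N0 · l_3 = 2000 × 0.19 = 380 → 380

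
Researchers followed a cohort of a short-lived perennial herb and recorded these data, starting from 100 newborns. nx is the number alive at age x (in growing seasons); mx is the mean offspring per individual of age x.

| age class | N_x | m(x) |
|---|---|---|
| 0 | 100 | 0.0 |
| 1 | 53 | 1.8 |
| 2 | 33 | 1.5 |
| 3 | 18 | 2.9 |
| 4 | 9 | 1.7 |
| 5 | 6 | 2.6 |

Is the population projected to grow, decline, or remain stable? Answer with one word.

lx = nx/n0 = nx/100: 1, 0.53, 0.33, 0.18, 0.09, 0.06
R0 = Σ lx·mx = 0 + 0.954 + 0.495 + 0.522 + 0.153 + 0.156 = 2.28
R0 > 1, so the population is growing.

growing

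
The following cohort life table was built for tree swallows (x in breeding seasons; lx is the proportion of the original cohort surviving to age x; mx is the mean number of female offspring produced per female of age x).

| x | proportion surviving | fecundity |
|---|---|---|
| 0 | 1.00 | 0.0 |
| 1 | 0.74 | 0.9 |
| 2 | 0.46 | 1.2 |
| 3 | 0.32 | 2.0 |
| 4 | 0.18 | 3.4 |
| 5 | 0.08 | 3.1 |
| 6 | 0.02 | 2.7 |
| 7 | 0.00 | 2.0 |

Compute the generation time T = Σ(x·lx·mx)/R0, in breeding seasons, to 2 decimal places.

lx·mx: 0, 0.666, 0.552, 0.64, 0.612, 0.248, 0.054, 0 → R0 = 2.772
x·lx·mx: 0, 0.666, 1.104, 1.92, 2.448, 1.24, 0.324, 0 → Σ = 7.702
T = 7.702 / 2.772 = 2.778499… → 2.78

2.78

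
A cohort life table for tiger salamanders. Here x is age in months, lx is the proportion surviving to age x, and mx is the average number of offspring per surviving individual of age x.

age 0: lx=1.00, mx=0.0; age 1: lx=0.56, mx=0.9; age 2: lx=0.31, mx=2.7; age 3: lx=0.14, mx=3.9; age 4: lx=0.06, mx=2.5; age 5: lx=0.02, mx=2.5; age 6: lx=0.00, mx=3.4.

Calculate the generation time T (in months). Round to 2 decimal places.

lx·mx: 0, 0.504, 0.837, 0.546, 0.15, 0.05, 0 → R0 = 2.087
x·lx·mx: 0, 0.504, 1.674, 1.638, 0.6, 0.25, 0 → Σ = 4.666
T = 4.666 / 2.087 = 2.235745… → 2.24

2.24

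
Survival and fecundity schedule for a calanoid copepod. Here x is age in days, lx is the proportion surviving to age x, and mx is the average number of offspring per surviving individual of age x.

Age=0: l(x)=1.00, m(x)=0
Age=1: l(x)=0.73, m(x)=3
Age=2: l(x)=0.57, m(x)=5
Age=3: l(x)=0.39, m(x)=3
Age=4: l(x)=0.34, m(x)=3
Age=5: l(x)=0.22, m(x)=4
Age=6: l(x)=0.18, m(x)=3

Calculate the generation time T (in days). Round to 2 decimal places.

2.67

lx·mx: 0, 2.19, 2.85, 1.17, 1.02, 0.88, 0.54 → R0 = 8.65
x·lx·mx: 0, 2.19, 5.7, 3.51, 4.08, 4.4, 3.24 → Σ = 23.12
T = 23.12 / 8.65 = 2.672832… → 2.67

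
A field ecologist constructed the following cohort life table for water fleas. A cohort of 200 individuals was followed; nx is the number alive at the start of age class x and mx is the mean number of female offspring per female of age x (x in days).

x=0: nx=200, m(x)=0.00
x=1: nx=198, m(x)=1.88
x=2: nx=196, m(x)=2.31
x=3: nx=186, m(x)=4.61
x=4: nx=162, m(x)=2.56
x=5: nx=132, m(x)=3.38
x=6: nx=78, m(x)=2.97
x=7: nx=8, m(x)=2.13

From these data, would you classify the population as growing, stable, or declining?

lx = nx/n0 = nx/200: 1, 0.99, 0.98, 0.93, 0.81, 0.66, 0.39, 0.04
R0 = Σ lx·mx = 0 + 1.8612 + 2.2638 + 4.2873 + 2.0736 + 2.2308 + 1.1583 + 0.0852 = 13.9602
R0 > 1, so the population is growing.

growing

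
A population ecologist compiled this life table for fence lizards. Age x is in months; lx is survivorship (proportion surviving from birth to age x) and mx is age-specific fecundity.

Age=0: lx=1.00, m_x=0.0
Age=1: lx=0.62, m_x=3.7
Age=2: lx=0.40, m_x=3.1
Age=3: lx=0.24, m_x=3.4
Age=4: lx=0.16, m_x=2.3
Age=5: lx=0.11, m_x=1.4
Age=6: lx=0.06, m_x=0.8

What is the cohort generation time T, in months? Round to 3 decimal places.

1.982

lx·mx: 0, 2.294, 1.24, 0.816, 0.368, 0.154, 0.048 → R0 = 4.92
x·lx·mx: 0, 2.294, 2.48, 2.448, 1.472, 0.77, 0.288 → Σ = 9.752
T = 9.752 / 4.92 = 1.982114… → 1.982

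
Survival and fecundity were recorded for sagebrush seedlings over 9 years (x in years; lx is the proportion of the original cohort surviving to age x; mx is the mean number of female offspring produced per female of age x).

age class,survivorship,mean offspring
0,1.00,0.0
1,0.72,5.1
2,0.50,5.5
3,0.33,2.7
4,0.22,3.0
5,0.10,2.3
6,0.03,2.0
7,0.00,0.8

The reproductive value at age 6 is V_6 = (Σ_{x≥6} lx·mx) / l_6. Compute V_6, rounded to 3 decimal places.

2.000

lx·mx for x ≥ 6: 0.06, 0 → sum = 0.06
V_6 = 0.06 / l_6 = 0.06 / 0.03 = 2 → 2.000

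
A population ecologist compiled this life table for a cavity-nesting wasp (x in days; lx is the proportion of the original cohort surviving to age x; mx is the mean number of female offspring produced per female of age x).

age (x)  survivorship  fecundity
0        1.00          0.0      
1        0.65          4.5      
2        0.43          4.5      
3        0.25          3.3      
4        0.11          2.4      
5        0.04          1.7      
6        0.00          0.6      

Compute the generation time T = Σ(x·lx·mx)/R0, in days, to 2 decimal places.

lx·mx: 0, 2.925, 1.935, 0.825, 0.264, 0.068, 0 → R0 = 6.017
x·lx·mx: 0, 2.925, 3.87, 2.475, 1.056, 0.34, 0 → Σ = 10.666
T = 10.666 / 6.017 = 1.772644… → 1.77

1.77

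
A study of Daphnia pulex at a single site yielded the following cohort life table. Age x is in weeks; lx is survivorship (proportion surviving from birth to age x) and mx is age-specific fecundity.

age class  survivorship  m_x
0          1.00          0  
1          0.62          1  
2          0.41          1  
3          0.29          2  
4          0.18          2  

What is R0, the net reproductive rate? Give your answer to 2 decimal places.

lx·mx by age: 0, 0.62, 0.41, 0.58, 0.36
R0 = Σ lx·mx = 1.97 → 1.97

1.97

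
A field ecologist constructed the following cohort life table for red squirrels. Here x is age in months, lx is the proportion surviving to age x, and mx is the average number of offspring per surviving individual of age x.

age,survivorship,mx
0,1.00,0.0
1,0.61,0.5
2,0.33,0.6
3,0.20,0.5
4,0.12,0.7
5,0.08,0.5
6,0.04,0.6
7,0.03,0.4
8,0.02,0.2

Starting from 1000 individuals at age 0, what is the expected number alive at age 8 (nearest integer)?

Expected survivors = N0 · l_8 = 1000 × 0.02 = 20 → 20

20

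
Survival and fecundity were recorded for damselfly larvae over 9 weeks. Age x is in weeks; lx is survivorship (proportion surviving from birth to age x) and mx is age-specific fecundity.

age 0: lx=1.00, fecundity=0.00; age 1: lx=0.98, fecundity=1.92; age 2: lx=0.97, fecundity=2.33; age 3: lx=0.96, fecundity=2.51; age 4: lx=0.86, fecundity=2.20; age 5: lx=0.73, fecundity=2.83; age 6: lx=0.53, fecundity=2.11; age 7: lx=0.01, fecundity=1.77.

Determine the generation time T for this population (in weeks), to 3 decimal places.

3.294

lx·mx: 0, 1.8816, 2.2601, 2.4096, 1.892, 2.0659, 1.1183, 0.0177 → R0 = 11.6452
x·lx·mx: 0, 1.8816, 4.5202, 7.2288, 7.568, 10.3295, 6.7098, 0.1239 → Σ = 38.3618
T = 38.3618 / 11.6452 = 3.294216… → 3.294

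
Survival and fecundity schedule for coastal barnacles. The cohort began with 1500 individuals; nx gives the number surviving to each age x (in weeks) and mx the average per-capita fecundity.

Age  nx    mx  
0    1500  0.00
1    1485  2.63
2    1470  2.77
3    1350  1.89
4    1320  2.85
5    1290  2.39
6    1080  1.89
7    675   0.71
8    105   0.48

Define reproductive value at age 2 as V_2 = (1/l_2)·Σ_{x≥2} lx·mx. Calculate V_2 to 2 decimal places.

10.91

lx = nx/n0 = nx/1500: 1, 0.99, 0.98, 0.9, 0.88, 0.86, 0.72, 0.45, 0.07
lx·mx for x ≥ 2: 2.7146, 1.701, 2.508, 2.0554, 1.3608, 0.3195, 0.0336 → sum = 10.6929
V_2 = 10.6929 / l_2 = 10.6929 / 0.98 = 10.911122… → 10.91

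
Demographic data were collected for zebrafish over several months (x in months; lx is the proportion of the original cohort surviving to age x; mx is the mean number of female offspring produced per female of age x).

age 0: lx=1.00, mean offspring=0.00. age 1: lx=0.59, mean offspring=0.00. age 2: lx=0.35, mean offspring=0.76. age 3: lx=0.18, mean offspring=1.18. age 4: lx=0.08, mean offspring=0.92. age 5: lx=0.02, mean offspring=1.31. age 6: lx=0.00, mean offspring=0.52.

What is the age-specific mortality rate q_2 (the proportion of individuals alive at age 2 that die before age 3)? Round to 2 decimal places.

0.49

q_2 = (l_2 − l_3) / l_2 = (0.35 − 0.18) / 0.35
     = 0.17 / 0.35 = 0.485714… → 0.49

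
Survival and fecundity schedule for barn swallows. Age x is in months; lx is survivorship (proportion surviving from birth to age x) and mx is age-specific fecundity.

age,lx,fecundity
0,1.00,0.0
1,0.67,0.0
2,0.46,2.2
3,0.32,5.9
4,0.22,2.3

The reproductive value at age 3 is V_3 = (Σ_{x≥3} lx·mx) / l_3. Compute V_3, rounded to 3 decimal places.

lx·mx for x ≥ 3: 1.888, 0.506 → sum = 2.394
V_3 = 2.394 / l_3 = 2.394 / 0.32 = 7.48125 → 7.481

7.481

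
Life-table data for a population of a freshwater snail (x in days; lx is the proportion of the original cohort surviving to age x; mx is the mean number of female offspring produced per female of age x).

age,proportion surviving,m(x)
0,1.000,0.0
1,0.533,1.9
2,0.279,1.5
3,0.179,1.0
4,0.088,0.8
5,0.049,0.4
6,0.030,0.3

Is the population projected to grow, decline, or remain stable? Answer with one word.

R0 = Σ lx·mx = 0 + 1.0127 + 0.4185 + 0.179 + 0.0704 + 0.0196 + 0.009 = 1.7092
R0 > 1, so the population is growing.

growing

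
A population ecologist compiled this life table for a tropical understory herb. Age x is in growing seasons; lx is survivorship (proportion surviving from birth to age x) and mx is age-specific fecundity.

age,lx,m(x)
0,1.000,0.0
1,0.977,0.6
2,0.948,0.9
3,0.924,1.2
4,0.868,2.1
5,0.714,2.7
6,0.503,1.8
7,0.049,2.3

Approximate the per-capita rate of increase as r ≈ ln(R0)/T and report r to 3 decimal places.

0.506

R0 = Σ lx·mx = 0 + 0.5862 + 0.8532 + 1.1088 + 1.8228 + 1.9278 + 0.9054 + 0.1127 = 7.3169
Σ x·lx·mx = 28.7705; T = 28.7705/7.3169 = 3.93206…
r ≈ ln(R0)/T = ln(7.3169)/3.93206… = 0.50614… → 0.506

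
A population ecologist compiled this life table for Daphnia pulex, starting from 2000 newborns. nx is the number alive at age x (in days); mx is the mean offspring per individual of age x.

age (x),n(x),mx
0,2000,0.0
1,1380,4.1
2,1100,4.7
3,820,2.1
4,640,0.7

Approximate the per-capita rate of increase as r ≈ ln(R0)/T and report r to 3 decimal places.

1.060

lx = nx/n0 = nx/2000: 1, 0.69, 0.55, 0.41, 0.32
R0 = Σ lx·mx = 0 + 2.829 + 2.585 + 0.861 + 0.224 = 6.499
Σ x·lx·mx = 11.478; T = 11.478/6.499 = 1.76612…
r ≈ ln(R0)/T = ln(6.499)/1.76612… = 1.05975… → 1.060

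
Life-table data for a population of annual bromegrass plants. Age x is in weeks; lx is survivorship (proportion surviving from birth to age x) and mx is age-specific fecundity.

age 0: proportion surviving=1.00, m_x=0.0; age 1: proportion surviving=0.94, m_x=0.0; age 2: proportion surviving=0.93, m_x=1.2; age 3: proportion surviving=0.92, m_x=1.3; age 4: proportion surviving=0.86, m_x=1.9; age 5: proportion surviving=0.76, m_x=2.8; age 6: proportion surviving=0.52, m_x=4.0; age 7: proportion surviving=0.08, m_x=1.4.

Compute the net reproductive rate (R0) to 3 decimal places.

8.266

lx·mx by age: 0, 0, 1.116, 1.196, 1.634, 2.128, 2.08, 0.112
R0 = Σ lx·mx = 8.266 → 8.266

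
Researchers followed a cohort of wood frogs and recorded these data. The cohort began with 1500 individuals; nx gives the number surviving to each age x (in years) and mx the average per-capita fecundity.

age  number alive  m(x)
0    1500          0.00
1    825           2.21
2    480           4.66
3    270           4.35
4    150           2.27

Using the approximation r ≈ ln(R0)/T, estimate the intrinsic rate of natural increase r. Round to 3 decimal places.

0.655

lx = nx/n0 = nx/1500: 1, 0.55, 0.32, 0.18, 0.1
R0 = Σ lx·mx = 0 + 1.2155 + 1.4912 + 0.783 + 0.227 = 3.7167
Σ x·lx·mx = 7.4549; T = 7.4549/3.7167 = 2.00578…
r ≈ ln(R0)/T = ln(3.7167)/2.00578… = 0.65452… → 0.655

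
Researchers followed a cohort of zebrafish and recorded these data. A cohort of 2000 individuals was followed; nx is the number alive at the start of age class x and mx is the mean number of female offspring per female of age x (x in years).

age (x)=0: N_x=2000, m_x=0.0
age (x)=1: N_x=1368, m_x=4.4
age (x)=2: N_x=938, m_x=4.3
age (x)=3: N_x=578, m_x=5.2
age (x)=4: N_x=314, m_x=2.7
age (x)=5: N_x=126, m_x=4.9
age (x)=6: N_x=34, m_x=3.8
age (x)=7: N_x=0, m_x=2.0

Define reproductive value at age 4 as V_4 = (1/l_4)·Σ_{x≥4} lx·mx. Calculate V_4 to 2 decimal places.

lx = nx/n0 = nx/2000: 1, 0.684, 0.469, 0.289, 0.157, 0.063, 0.017, 0
lx·mx for x ≥ 4: 0.4239, 0.3087, 0.0646, 0 → sum = 0.7972
V_4 = 0.7972 / l_4 = 0.7972 / 0.157 = 5.077707… → 5.08

5.08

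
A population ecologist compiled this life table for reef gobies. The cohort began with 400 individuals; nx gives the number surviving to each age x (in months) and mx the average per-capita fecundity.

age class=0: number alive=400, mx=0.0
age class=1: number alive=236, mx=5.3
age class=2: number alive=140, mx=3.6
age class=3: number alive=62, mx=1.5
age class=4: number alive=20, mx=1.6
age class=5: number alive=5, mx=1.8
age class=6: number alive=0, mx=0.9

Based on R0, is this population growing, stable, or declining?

growing

lx = nx/n0 = nx/400: 1, 0.59, 0.35, 0.155, 0.05, 0.0125, 0
R0 = Σ lx·mx = 0 + 3.127 + 1.26 + 0.2325 + 0.08 + 0.0225 + 0 = 4.722
R0 > 1, so the population is growing.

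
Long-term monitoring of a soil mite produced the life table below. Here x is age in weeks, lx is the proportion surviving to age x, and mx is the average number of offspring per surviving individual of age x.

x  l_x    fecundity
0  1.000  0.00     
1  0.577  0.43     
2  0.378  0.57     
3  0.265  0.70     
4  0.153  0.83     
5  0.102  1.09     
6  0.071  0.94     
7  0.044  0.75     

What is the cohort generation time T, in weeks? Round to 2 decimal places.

lx·mx: 0, 0.24811, 0.21546, 0.1855, 0.12699, 0.11118, 0.06674, 0.033 → R0 = 0.98698
x·lx·mx: 0, 0.24811, 0.43092, 0.5565, 0.50796, 0.5559, 0.40044, 0.231 → Σ = 2.93083
T = 2.93083 / 0.98698 = 2.969493… → 2.97

2.97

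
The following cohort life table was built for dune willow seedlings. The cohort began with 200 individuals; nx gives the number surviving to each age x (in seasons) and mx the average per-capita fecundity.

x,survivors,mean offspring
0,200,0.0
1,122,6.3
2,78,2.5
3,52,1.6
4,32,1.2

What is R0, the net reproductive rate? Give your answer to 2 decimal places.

lx = nx/n0 = nx/200: 1, 0.61, 0.39, 0.26, 0.16
lx·mx by age: 0, 3.843, 0.975, 0.416, 0.192
R0 = Σ lx·mx = 5.426 → 5.43

5.43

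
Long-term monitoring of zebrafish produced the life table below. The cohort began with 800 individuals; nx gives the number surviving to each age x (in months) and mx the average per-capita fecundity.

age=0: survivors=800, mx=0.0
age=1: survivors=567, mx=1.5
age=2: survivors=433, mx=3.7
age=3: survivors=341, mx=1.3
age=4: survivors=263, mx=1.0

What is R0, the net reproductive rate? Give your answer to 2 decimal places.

3.95

lx = nx/n0 = nx/800: 1, 0.70875, 0.54125, 0.42625, 0.32875
lx·mx by age: 0, 1.063125, 2.002625, 0.554125, 0.32875
R0 = Σ lx·mx = 3.948625 → 3.95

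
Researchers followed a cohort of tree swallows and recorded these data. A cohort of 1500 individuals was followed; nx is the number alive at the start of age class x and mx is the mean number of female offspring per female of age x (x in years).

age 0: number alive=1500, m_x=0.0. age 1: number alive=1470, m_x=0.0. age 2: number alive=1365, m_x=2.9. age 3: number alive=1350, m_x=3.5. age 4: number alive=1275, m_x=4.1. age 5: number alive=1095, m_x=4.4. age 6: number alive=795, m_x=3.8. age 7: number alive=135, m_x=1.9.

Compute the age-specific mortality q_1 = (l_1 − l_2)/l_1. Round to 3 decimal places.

0.071

lx = nx/n0 = nx/1500: 1, 0.98, 0.91, 0.9, 0.85, 0.73, 0.53, 0.09
q_1 = (l_1 − l_2) / l_1 = (0.98 − 0.91) / 0.98
     = 0.07 / 0.98 = 0.071429… → 0.071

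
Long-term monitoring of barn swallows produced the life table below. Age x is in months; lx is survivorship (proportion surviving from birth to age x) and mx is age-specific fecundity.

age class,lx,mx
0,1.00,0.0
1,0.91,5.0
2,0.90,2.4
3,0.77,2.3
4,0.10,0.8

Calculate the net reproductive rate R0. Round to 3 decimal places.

lx·mx by age: 0, 4.55, 2.16, 1.771, 0.08
R0 = Σ lx·mx = 8.561 → 8.561

8.561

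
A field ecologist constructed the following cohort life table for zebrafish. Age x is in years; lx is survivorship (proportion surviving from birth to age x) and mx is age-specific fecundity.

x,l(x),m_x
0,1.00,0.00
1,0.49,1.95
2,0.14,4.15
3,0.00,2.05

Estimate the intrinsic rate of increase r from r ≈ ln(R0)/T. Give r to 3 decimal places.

0.312

R0 = Σ lx·mx = 0 + 0.9555 + 0.581 + 0 = 1.5365
Σ x·lx·mx = 2.1175; T = 2.1175/1.5365 = 1.37813…
r ≈ ln(R0)/T = ln(1.5365)/1.37813… = 0.31166… → 0.312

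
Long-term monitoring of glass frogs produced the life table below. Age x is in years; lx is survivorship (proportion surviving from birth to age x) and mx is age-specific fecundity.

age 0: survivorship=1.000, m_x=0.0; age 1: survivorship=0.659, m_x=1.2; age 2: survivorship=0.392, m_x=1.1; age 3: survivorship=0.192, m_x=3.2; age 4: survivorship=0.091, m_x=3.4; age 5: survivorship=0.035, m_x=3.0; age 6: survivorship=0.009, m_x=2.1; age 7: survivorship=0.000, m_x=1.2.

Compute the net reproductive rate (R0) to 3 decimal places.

2.270

lx·mx by age: 0, 0.7908, 0.4312, 0.6144, 0.3094, 0.105, 0.0189, 0
R0 = Σ lx·mx = 2.2697 → 2.270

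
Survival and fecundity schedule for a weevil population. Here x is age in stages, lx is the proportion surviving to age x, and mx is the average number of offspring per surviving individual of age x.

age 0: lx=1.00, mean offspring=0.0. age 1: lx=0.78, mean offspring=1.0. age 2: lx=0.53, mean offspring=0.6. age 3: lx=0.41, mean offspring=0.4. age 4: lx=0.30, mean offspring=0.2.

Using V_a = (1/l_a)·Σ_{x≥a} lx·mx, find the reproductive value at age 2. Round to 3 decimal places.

lx·mx for x ≥ 2: 0.318, 0.164, 0.06 → sum = 0.542
V_2 = 0.542 / l_2 = 0.542 / 0.53 = 1.022642… → 1.023

1.023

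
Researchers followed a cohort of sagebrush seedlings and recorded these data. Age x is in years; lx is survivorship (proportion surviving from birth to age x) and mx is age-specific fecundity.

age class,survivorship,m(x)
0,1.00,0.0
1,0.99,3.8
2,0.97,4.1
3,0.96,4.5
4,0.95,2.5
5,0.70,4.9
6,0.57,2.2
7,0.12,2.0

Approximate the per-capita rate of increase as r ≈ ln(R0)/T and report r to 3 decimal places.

0.948

R0 = Σ lx·mx = 0 + 3.762 + 3.977 + 4.32 + 2.375 + 3.43 + 1.254 + 0.24 = 19.358
Σ x·lx·mx = 60.53; T = 60.53/19.358 = 3.12687…
r ≈ ln(R0)/T = ln(19.358)/3.12687… = 0.94763… → 0.948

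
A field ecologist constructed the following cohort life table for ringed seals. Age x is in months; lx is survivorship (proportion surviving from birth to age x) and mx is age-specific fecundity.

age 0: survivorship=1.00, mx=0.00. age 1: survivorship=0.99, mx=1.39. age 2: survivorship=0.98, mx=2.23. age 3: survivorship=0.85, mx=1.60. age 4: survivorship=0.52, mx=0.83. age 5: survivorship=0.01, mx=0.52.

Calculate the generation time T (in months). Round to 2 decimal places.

lx·mx: 0, 1.3761, 2.1854, 1.36, 0.4316, 0.0052 → R0 = 5.3583
x·lx·mx: 0, 1.3761, 4.3708, 4.08, 1.7264, 0.026 → Σ = 11.5793
T = 11.5793 / 5.3583 = 2.161003… → 2.16

2.16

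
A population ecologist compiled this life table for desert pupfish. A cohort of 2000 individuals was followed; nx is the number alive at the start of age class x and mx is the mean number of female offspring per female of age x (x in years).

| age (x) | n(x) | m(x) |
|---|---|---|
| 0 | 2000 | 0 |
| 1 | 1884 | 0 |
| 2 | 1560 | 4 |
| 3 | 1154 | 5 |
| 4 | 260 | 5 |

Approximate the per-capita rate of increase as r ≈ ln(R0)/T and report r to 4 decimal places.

0.7210

lx = nx/n0 = nx/2000: 1, 0.942, 0.78, 0.577, 0.13
R0 = Σ lx·mx = 0 + 0 + 3.12 + 2.885 + 0.65 = 6.655
Σ x·lx·mx = 17.495; T = 17.495/6.655 = 2.62885…
r ≈ ln(R0)/T = ln(6.655)/2.62885… = 0.720988… → 0.7210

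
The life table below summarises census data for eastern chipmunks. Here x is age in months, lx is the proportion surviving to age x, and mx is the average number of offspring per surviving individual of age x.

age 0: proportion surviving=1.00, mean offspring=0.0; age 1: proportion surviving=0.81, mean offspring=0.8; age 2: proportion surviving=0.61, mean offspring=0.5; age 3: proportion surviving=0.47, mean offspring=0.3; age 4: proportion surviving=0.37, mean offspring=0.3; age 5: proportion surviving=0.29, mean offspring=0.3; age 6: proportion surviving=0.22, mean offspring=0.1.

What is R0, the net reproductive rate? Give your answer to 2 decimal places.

1.31

lx·mx by age: 0, 0.648, 0.305, 0.141, 0.111, 0.087, 0.022
R0 = Σ lx·mx = 1.314 → 1.31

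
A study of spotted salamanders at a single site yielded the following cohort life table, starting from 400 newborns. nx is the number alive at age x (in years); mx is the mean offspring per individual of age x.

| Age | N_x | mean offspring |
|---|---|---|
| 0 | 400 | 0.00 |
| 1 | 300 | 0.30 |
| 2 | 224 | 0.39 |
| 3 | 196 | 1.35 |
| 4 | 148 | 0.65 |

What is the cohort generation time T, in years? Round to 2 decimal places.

lx = nx/n0 = nx/400: 1, 0.75, 0.56, 0.49, 0.37
lx·mx: 0, 0.225, 0.2184, 0.6615, 0.2405 → R0 = 1.3454
x·lx·mx: 0, 0.225, 0.4368, 1.9845, 0.962 → Σ = 3.6083
T = 3.6083 / 1.3454 = 2.681953… → 2.68

2.68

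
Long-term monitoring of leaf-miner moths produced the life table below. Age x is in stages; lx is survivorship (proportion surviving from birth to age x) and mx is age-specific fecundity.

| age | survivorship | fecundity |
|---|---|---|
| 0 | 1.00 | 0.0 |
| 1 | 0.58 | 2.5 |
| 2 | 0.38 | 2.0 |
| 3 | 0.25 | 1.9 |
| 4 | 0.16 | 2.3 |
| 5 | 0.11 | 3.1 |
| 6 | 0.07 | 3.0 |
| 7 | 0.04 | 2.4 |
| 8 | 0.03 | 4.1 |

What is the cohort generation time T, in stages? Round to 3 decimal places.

lx·mx: 0, 1.45, 0.76, 0.475, 0.368, 0.341, 0.21, 0.096, 0.123 → R0 = 3.823
x·lx·mx: 0, 1.45, 1.52, 1.425, 1.472, 1.705, 1.26, 0.672, 0.984 → Σ = 10.488
T = 10.488 / 3.823 = 2.743395… → 2.743

2.743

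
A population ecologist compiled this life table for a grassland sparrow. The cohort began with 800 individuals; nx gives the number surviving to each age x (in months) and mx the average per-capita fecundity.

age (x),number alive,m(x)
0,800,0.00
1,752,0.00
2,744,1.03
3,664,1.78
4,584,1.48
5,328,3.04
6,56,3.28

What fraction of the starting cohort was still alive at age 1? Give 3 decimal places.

l_1 = n_1/n_0 = 752/800 = 0.94 → 0.940

0.940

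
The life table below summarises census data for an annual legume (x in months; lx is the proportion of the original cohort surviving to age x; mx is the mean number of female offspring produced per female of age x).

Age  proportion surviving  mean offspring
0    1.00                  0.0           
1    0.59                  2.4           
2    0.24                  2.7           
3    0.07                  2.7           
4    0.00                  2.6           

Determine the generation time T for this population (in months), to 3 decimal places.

1.455

lx·mx: 0, 1.416, 0.648, 0.189, 0 → R0 = 2.253
x·lx·mx: 0, 1.416, 1.296, 0.567, 0 → Σ = 3.279
T = 3.279 / 2.253 = 1.455393… → 1.455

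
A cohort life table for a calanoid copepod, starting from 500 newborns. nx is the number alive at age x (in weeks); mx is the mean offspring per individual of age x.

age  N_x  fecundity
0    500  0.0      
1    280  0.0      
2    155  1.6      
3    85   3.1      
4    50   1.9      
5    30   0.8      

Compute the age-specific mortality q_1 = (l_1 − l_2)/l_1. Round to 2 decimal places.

lx = nx/n0 = nx/500: 1, 0.56, 0.31, 0.17, 0.1, 0.06
q_1 = (l_1 − l_2) / l_1 = (0.56 − 0.31) / 0.56
     = 0.25 / 0.56 = 0.446429… → 0.45

0.45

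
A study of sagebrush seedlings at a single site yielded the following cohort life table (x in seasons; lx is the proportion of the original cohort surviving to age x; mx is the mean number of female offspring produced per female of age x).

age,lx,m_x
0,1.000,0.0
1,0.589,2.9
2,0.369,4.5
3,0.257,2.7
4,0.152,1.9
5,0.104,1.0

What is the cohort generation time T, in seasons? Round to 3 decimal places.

1.972

lx·mx: 0, 1.7081, 1.6605, 0.6939, 0.2888, 0.104 → R0 = 4.4553
x·lx·mx: 0, 1.7081, 3.321, 2.0817, 1.1552, 0.52 → Σ = 8.786
T = 8.786 / 4.4553 = 1.972033… → 1.972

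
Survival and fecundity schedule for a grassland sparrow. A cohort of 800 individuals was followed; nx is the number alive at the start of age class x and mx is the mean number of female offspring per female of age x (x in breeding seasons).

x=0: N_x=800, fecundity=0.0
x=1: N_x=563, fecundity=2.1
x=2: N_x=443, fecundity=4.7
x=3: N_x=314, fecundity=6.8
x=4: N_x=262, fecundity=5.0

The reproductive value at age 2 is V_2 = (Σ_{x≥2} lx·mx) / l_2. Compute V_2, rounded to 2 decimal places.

12.48

lx = nx/n0 = nx/800: 1, 0.70375, 0.55375, 0.3925, 0.3275
lx·mx for x ≥ 2: 2.602625, 2.669, 1.6375 → sum = 6.909125
V_2 = 6.909125 / l_2 = 6.909125 / 0.55375 = 12.476975… → 12.48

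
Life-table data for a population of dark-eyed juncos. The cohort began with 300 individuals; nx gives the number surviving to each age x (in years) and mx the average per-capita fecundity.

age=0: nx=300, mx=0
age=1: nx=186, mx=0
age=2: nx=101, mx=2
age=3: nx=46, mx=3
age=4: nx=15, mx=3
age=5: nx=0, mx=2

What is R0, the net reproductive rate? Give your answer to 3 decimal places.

lx = nx/n0 = nx/300: 1, 0.62, 0.33667…, 0.15333…, 0.05, 0
lx·mx by age: 0, 0, 0.673333…, 0.46…, 0.15, 0
R0 = Σ lx·mx = 1.283333… → 1.283

1.283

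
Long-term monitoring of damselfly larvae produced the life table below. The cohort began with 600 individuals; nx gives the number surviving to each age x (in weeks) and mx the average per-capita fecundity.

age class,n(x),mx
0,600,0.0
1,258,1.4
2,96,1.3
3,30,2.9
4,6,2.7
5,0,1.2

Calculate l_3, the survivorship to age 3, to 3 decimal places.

l_3 = n_3/n_0 = 30/600 = 0.05 → 0.050

0.050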